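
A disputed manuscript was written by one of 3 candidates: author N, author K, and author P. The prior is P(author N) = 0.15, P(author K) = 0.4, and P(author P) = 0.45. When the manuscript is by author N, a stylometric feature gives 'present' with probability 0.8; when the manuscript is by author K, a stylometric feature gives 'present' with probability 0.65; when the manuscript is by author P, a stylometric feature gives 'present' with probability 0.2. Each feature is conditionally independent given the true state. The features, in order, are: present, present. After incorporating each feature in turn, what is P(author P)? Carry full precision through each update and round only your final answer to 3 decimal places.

After 'present': normaliser = 0.8·0.1500 + 0.65·0.4000 + 0.2·0.4500; P(author N) ≈ 0.2553, P(author K) ≈ 0.5532, P(author P) ≈ 0.1915
After 'present': normaliser = 0.8·0.2553 + 0.65·0.5532 + 0.2·0.1915; P(author N) ≈ 0.3392, P(author K) ≈ 0.5972, P(author P) ≈ 0.0636

0.064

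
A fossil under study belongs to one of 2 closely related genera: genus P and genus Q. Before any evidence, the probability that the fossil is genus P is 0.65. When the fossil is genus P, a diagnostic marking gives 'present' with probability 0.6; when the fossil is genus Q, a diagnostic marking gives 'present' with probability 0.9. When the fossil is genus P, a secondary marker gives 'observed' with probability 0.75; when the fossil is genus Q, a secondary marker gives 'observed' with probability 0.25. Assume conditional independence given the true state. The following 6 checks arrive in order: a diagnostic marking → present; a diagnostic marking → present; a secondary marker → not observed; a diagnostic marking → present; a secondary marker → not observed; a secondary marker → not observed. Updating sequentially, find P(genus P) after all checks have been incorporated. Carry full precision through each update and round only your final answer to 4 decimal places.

0.0200

After a diagnostic marking='present': P(genus P) = 0.6·0.6500 / (0.6·0.6500 + 0.9·0.3500) ≈ 0.5532
After a diagnostic marking='present': P(genus P) = 0.6·0.5532 / (0.6·0.5532 + 0.9·0.4468) ≈ 0.4522
After a secondary marker='not observed': P(genus P) = 0.25·0.4522 / (0.25·0.4522 + 0.75·0.5478) ≈ 0.2158
After a diagnostic marking='present': P(genus P) = 0.6·0.2158 / (0.6·0.2158 + 0.9·0.7842) ≈ 0.1550
After a secondary marker='not observed': P(genus P) = 0.25·0.1550 / (0.25·0.1550 + 0.75·0.8450) ≈ 0.0576
After a secondary marker='not observed': P(genus P) = 0.25·0.0576 / (0.25·0.0576 + 0.75·0.9424) ≈ 0.0200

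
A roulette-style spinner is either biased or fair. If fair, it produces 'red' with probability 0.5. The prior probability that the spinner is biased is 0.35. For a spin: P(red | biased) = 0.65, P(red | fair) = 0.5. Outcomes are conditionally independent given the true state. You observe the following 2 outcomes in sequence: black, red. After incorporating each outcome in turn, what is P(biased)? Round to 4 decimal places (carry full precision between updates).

0.3289

After 'black': P(biased) = 0.35·0.3500 / (0.35·0.3500 + 0.5·0.6500) ≈ 0.2737
After 'red': P(biased) = 0.65·0.2737 / (0.65·0.2737 + 0.5·0.7263) ≈ 0.3289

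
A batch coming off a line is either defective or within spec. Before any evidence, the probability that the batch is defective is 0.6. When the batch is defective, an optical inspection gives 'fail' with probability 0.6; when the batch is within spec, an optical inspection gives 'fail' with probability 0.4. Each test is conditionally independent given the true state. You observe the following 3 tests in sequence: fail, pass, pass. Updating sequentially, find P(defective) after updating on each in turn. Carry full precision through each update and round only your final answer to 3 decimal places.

0.500

After 'fail': P(defective) = 0.6·0.6000 / (0.6·0.6000 + 0.4·0.4000) ≈ 0.6923
After 'pass': P(defective) = 0.4·0.6923 / (0.4·0.6923 + 0.6·0.3077) ≈ 0.6000
After 'pass': P(defective) = 0.4·0.6000 / (0.4·0.6000 + 0.6·0.4000) ≈ 0.5000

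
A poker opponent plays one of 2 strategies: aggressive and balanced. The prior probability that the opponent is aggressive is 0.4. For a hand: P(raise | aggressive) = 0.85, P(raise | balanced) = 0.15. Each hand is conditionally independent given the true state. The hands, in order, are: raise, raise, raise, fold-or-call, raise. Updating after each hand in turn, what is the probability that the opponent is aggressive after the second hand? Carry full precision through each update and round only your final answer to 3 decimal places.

0.955

After 'raise': P(aggressive) = 0.85·0.4000 / (0.85·0.4000 + 0.15·0.6000) ≈ 0.7907
After 'raise': P(aggressive) = 0.85·0.7907 / (0.85·0.7907 + 0.15·0.2093) ≈ 0.9554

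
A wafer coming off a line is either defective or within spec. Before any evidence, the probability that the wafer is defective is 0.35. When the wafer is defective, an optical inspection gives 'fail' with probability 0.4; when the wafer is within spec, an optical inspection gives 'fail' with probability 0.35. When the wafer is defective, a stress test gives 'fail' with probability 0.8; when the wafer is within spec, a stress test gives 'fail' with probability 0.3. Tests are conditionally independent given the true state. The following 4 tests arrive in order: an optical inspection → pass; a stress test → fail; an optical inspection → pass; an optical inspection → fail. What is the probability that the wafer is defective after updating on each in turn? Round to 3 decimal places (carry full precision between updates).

0.583

After an optical inspection='pass': P(defective) = 0.6·0.3500 / (0.6·0.3500 + 0.65·0.6500) ≈ 0.3320
After a stress test='fail': P(defective) = 0.8·0.3320 / (0.8·0.3320 + 0.3·0.6680) ≈ 0.5700
After an optical inspection='pass': P(defective) = 0.6·0.5700 / (0.6·0.5700 + 0.65·0.4300) ≈ 0.5503
After an optical inspection='fail': P(defective) = 0.4·0.5503 / (0.4·0.5503 + 0.35·0.4497) ≈ 0.5830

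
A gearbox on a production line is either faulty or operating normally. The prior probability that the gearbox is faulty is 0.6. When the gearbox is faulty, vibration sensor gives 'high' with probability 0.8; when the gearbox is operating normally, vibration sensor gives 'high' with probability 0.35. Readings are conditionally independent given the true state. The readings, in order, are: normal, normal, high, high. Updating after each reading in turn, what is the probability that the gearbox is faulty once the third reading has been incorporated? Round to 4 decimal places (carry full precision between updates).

Each posterior becomes the prior for the next update.
After 'normal': P(faulty) = 0.2·0.6000 / (0.2·0.6000 + 0.65·0.4000) ≈ 0.3158
After 'normal': P(faulty) = 0.2·0.3158 / (0.2·0.3158 + 0.65·0.6842) ≈ 0.1244
After 'high': P(faulty) = 0.8·0.1244 / (0.8·0.1244 + 0.35·0.8756) ≈ 0.2451

0.2451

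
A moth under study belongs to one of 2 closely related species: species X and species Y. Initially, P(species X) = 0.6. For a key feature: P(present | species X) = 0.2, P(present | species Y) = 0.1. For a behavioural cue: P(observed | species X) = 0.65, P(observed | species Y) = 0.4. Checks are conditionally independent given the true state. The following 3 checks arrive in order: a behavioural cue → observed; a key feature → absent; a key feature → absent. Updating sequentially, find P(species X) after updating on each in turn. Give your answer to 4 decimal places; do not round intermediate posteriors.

After a behavioural cue='observed': P(species X) = 0.65·0.6000 / (0.65·0.6000 + 0.4·0.4000) ≈ 0.7091
After a key feature='absent': P(species X) = 0.8·0.7091 / (0.8·0.7091 + 0.9·0.2909) ≈ 0.6842
After a key feature='absent': P(species X) = 0.8·0.6842 / (0.8·0.6842 + 0.9·0.3158) ≈ 0.6582

0.6582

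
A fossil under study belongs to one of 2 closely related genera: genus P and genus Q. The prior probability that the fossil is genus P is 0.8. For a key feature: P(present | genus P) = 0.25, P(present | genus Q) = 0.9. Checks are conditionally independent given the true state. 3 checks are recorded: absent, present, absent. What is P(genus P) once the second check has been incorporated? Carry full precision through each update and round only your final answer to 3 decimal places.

Apply Bayes' rule sequentially, carrying P(genus P) forward.
After 'absent': P(genus P) = 0.75·0.8000 / (0.75·0.8000 + 0.1·0.2000) ≈ 0.9677
After 'present': P(genus P) = 0.25·0.9677 / (0.25·0.9677 + 0.9·0.0323) ≈ 0.8929

0.893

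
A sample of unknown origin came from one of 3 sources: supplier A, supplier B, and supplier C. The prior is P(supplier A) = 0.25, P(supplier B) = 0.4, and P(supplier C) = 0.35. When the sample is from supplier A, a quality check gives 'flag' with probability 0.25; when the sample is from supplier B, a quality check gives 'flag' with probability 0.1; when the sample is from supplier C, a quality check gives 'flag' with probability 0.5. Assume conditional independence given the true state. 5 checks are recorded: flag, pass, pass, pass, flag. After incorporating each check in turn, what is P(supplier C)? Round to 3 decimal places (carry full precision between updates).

After 'flag': normaliser = 0.25·0.2500 + 0.1·0.4000 + 0.5·0.3500; P(supplier A) ≈ 0.2252, P(supplier B) ≈ 0.1441, P(supplier C) ≈ 0.6306
After 'pass': normaliser = 0.75·0.2252 + 0.9·0.1441 + 0.5·0.6306; P(supplier A) ≈ 0.2751, P(supplier B) ≈ 0.2113, P(supplier C) ≈ 0.5136
After 'pass': normaliser = 0.75·0.2751 + 0.9·0.2113 + 0.5·0.5136; P(supplier A) ≈ 0.3159, P(supplier B) ≈ 0.2911, P(supplier C) ≈ 0.3931
After 'pass': normaliser = 0.75·0.3159 + 0.9·0.2911 + 0.5·0.3931; P(supplier A) ≈ 0.3407, P(supplier B) ≈ 0.3767, P(supplier C) ≈ 0.2826
After 'flag': normaliser = 0.25·0.3407 + 0.1·0.3767 + 0.5·0.2826; P(supplier A) ≈ 0.3224, P(supplier B) ≈ 0.1426, P(supplier C) ≈ 0.5350

0.535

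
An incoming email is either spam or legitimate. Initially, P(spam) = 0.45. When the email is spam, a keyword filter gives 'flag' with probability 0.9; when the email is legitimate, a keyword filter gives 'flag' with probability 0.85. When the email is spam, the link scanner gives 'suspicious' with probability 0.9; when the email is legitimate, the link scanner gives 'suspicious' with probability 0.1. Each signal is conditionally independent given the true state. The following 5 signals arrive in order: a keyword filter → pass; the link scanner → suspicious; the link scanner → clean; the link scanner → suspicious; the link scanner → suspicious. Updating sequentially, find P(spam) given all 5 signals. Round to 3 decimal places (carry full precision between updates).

Apply Bayes' rule sequentially, carrying P(spam) forward.
After a keyword filter='pass': P(spam) = 0.1·0.4500 / (0.1·0.4500 + 0.15·0.5500) ≈ 0.3529
After the link scanner='suspicious': P(spam) = 0.9·0.3529 / (0.9·0.3529 + 0.1·0.6471) ≈ 0.8308
After the link scanner='clean': P(spam) = 0.1·0.8308 / (0.1·0.8308 + 0.9·0.1692) ≈ 0.3529
After the link scanner='suspicious': P(spam) = 0.9·0.3529 / (0.9·0.3529 + 0.1·0.6471) ≈ 0.8308
After the link scanner='suspicious': P(spam) = 0.9·0.8308 / (0.9·0.8308 + 0.1·0.1692) ≈ 0.9779

0.978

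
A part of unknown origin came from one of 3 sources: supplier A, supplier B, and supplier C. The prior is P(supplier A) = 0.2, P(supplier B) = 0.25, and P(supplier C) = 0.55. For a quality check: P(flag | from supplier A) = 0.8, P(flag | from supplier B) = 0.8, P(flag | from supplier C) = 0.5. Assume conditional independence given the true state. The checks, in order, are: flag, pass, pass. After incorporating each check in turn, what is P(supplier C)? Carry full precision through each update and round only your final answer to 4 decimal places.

0.8268

After 'flag': normaliser = 0.8·0.2000 + 0.8·0.2500 + 0.5·0.5500; P(supplier A) ≈ 0.2520, P(supplier B) ≈ 0.3150, P(supplier C) ≈ 0.4331
After 'pass': normaliser = 0.2·0.2520 + 0.2·0.3150 + 0.5·0.4331; P(supplier A) ≈ 0.1527, P(supplier B) ≈ 0.1909, P(supplier C) ≈ 0.6563
After 'pass': normaliser = 0.2·0.1527 + 0.2·0.1909 + 0.5·0.6563; P(supplier A) ≈ 0.0770, P(supplier B) ≈ 0.0962, P(supplier C) ≈ 0.8268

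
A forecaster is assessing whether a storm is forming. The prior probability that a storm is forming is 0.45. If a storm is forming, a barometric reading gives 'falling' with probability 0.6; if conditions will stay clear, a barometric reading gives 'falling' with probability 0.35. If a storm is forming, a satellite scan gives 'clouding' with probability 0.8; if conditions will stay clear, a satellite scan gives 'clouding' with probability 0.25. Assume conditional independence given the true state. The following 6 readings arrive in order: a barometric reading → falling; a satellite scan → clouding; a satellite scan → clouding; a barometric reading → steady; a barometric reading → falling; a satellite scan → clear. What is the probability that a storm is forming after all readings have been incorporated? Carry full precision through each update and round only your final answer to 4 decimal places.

After a barometric reading='falling': P(storm) = 0.6·0.4500 / (0.6·0.4500 + 0.35·0.5500) ≈ 0.5838
After a satellite scan='clouding': P(storm) = 0.8·0.5838 / (0.8·0.5838 + 0.25·0.4162) ≈ 0.8178
After a satellite scan='clouding': P(storm) = 0.8·0.8178 / (0.8·0.8178 + 0.25·0.1822) ≈ 0.9349
After a barometric reading='steady': P(storm) = 0.4·0.9349 / (0.4·0.9349 + 0.65·0.0651) ≈ 0.8984
After a barometric reading='falling': P(storm) = 0.6·0.8984 / (0.6·0.8984 + 0.35·0.1016) ≈ 0.9381
After a satellite scan='clear': P(storm) = 0.2·0.9381 / (0.2·0.9381 + 0.75·0.0619) ≈ 0.8016

0.8016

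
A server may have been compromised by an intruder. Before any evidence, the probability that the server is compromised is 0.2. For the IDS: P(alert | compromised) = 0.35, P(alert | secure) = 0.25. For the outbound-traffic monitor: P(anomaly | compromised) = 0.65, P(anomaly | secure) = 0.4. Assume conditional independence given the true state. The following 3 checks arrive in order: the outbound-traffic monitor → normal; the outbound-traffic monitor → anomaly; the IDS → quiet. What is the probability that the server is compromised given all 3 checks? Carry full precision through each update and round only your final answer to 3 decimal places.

After the outbound-traffic monitor='normal': P(compromised) = 0.35·0.2000 / (0.35·0.2000 + 0.6·0.8000) ≈ 0.1273
After the outbound-traffic monitor='anomaly': P(compromised) = 0.65·0.1273 / (0.65·0.1273 + 0.4·0.8727) ≈ 0.1916
After the IDS='quiet': P(compromised) = 0.65·0.1916 / (0.65·0.1916 + 0.75·0.8084) ≈ 0.1704

0.170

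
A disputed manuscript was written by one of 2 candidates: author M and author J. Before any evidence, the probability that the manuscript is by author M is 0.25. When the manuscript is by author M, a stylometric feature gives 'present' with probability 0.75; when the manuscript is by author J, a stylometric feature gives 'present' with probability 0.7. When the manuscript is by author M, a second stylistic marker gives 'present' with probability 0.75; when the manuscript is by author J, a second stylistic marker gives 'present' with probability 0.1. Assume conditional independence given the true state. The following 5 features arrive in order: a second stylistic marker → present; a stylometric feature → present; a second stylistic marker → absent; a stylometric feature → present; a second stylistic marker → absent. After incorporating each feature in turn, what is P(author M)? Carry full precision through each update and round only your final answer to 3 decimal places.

0.181

After a second stylistic marker='present': P(author M) = 0.75·0.2500 / (0.75·0.2500 + 0.1·0.7500) ≈ 0.7143
After a stylometric feature='present': P(author M) = 0.75·0.7143 / (0.75·0.7143 + 0.7·0.2857) ≈ 0.7282
After a second stylistic marker='absent': P(author M) = 0.25·0.7282 / (0.25·0.7282 + 0.9·0.2718) ≈ 0.4266
After a stylometric feature='present': P(author M) = 0.75·0.4266 / (0.75·0.4266 + 0.7·0.5734) ≈ 0.4436
After a second stylistic marker='absent': P(author M) = 0.25·0.4436 / (0.25·0.4436 + 0.9·0.5564) ≈ 0.1813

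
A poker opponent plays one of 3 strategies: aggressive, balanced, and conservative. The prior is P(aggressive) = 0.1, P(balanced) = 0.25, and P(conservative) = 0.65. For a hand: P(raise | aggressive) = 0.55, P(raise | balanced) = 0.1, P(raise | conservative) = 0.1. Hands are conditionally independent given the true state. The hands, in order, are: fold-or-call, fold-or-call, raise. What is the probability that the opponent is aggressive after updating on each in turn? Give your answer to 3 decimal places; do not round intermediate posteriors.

After 'fold-or-call': normaliser = 0.45·0.1000 + 0.9·0.2500 + 0.9·0.6500; P(aggressive) ≈ 0.0526, P(balanced) ≈ 0.2632, P(conservative) ≈ 0.6842
After 'fold-or-call': normaliser = 0.45·0.0526 + 0.9·0.2632 + 0.9·0.6842; P(aggressive) ≈ 0.0270, P(balanced) ≈ 0.2703, P(conservative) ≈ 0.7027
After 'raise': normaliser = 0.55·0.0270 + 0.1·0.2703 + 0.1·0.7027; P(aggressive) ≈ 0.1325, P(balanced) ≈ 0.2410, P(conservative) ≈ 0.6265

0.133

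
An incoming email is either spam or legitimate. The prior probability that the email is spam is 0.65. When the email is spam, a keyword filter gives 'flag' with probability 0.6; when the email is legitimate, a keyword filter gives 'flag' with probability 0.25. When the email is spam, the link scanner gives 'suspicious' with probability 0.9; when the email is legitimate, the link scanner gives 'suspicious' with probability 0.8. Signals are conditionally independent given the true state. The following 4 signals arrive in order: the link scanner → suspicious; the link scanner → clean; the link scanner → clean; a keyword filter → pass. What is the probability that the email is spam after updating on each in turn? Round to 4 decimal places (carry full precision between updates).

After the link scanner='suspicious': P(spam) = 0.9·0.6500 / (0.9·0.6500 + 0.8·0.3500) ≈ 0.6763
After the link scanner='clean': P(spam) = 0.1·0.6763 / (0.1·0.6763 + 0.2·0.3237) ≈ 0.5109
After the link scanner='clean': P(spam) = 0.1·0.5109 / (0.1·0.5109 + 0.2·0.4891) ≈ 0.3431
After a keyword filter='pass': P(spam) = 0.4·0.3431 / (0.4·0.3431 + 0.75·0.6569) ≈ 0.2179

0.2179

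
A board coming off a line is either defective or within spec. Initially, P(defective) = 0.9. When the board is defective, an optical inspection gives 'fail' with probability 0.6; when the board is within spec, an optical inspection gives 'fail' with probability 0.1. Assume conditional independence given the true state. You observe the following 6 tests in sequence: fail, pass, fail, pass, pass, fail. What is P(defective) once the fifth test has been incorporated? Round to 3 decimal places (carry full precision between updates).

Each posterior becomes the prior for the next update.
After 'fail': P(defective) = 0.6·0.9000 / (0.6·0.9000 + 0.1·0.1000) ≈ 0.9818
After 'pass': P(defective) = 0.4·0.9818 / (0.4·0.9818 + 0.9·0.0182) ≈ 0.9600
After 'fail': P(defective) = 0.6·0.9600 / (0.6·0.9600 + 0.1·0.0400) ≈ 0.9931
After 'pass': P(defective) = 0.4·0.9931 / (0.4·0.9931 + 0.9·0.0069) ≈ 0.9846
After 'pass': P(defective) = 0.4·0.9846 / (0.4·0.9846 + 0.9·0.0154) ≈ 0.9660

0.966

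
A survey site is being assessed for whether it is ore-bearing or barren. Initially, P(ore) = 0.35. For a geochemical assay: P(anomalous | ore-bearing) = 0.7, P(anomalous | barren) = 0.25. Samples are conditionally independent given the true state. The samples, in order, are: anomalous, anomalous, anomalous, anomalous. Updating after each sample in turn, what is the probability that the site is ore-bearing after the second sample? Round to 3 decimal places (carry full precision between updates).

0.808

After 'anomalous': P(ore) = 0.7·0.3500 / (0.7·0.3500 + 0.25·0.6500) ≈ 0.6012
After 'anomalous': P(ore) = 0.7·0.6012 / (0.7·0.6012 + 0.25·0.3988) ≈ 0.8085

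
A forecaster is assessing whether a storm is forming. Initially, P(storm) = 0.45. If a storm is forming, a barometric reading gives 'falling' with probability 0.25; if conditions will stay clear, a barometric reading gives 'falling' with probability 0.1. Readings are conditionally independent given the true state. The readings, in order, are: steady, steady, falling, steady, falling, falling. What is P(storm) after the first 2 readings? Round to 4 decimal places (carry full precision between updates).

0.3623

Apply Bayes' rule sequentially, carrying P(storm) forward.
After 'steady': P(storm) = 0.75·0.4500 / (0.75·0.4500 + 0.9·0.5500) ≈ 0.4054
After 'steady': P(storm) = 0.75·0.4054 / (0.75·0.4054 + 0.9·0.5946) ≈ 0.3623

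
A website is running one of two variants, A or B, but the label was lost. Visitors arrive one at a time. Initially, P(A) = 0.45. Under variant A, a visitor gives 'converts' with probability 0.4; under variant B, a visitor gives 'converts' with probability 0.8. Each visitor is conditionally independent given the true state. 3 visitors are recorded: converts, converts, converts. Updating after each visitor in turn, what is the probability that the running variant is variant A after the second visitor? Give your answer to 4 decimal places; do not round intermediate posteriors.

0.1698

Each posterior becomes the prior for the next update.
After 'converts': P(A) = 0.4·0.4500 / (0.4·0.4500 + 0.8·0.5500) ≈ 0.2903
After 'converts': P(A) = 0.4·0.2903 / (0.4·0.2903 + 0.8·0.7097) ≈ 0.1698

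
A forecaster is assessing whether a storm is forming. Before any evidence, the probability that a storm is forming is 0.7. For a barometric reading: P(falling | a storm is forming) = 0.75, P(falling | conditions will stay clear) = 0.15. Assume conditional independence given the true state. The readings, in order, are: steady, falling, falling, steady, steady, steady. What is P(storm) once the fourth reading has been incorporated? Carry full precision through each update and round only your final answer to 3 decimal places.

After 'steady': P(storm) = 0.25·0.7000 / (0.25·0.7000 + 0.85·0.3000) ≈ 0.4070
After 'falling': P(storm) = 0.75·0.4070 / (0.75·0.4070 + 0.15·0.5930) ≈ 0.7743
After 'falling': P(storm) = 0.75·0.7743 / (0.75·0.7743 + 0.15·0.2257) ≈ 0.9449
After 'steady': P(storm) = 0.25·0.9449 / (0.25·0.9449 + 0.85·0.0551) ≈ 0.8346

0.835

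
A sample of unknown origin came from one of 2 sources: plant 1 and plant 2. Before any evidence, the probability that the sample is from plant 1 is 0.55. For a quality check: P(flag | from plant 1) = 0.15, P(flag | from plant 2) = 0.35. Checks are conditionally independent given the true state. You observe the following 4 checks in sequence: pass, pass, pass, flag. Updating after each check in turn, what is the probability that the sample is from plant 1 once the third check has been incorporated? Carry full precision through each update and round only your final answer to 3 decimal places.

After 'pass': P(plant 1) = 0.85·0.5500 / (0.85·0.5500 + 0.65·0.4500) ≈ 0.6151
After 'pass': P(plant 1) = 0.85·0.6151 / (0.85·0.6151 + 0.65·0.3849) ≈ 0.6764
After 'pass': P(plant 1) = 0.85·0.6764 / (0.85·0.6764 + 0.65·0.3236) ≈ 0.7321

0.732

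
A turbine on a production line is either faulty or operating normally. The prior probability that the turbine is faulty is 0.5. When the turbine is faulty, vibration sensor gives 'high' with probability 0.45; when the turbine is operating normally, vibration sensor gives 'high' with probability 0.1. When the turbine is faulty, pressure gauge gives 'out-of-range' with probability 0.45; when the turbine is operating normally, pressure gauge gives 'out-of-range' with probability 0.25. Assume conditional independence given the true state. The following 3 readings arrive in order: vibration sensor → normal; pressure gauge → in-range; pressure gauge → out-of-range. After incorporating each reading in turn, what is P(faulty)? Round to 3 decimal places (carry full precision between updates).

Apply Bayes' rule sequentially, carrying P(faulty) forward.
After vibration sensor='normal': P(faulty) = 0.55·0.5000 / (0.55·0.5000 + 0.9·0.5000) ≈ 0.3793
After pressure gauge='in-range': P(faulty) = 0.55·0.3793 / (0.55·0.3793 + 0.75·0.6207) ≈ 0.3095
After pressure gauge='out-of-range': P(faulty) = 0.45·0.3095 / (0.45·0.3095 + 0.25·0.6905) ≈ 0.4465

0.446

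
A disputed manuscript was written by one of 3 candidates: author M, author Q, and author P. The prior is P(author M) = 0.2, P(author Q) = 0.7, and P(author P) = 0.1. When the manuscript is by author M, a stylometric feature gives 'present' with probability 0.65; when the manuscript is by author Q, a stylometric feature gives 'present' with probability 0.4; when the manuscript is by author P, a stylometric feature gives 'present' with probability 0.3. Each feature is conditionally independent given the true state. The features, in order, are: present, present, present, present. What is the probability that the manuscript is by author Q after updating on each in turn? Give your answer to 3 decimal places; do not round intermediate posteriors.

0.329

After 'present': normaliser = 0.65·0.2000 + 0.4·0.7000 + 0.3·0.1000; P(author M) ≈ 0.2955, P(author Q) ≈ 0.6364, P(author P) ≈ 0.0682
After 'present': normaliser = 0.65·0.2955 + 0.4·0.6364 + 0.3·0.0682; P(author M) ≈ 0.4112, P(author Q) ≈ 0.5450, P(author P) ≈ 0.0438
After 'present': normaliser = 0.65·0.4112 + 0.4·0.5450 + 0.3·0.0438; P(author M) ≈ 0.5362, P(author Q) ≈ 0.4374, P(author P) ≈ 0.0264
After 'present': normaliser = 0.65·0.5362 + 0.4·0.4374 + 0.3·0.0264; P(author M) ≈ 0.6559, P(author Q) ≈ 0.3292, P(author P) ≈ 0.0149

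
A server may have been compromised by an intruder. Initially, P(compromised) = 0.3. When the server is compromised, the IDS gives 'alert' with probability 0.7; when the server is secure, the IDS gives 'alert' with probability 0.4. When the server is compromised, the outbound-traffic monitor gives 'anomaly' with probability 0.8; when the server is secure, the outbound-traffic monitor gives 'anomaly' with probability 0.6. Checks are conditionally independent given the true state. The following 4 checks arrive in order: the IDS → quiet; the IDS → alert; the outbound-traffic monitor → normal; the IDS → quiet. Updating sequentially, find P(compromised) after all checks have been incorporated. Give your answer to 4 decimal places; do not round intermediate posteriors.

After the IDS='quiet': P(compromised) = 0.3·0.3000 / (0.3·0.3000 + 0.6·0.7000) ≈ 0.1765
After the IDS='alert': P(compromised) = 0.7·0.1765 / (0.7·0.1765 + 0.4·0.8235) ≈ 0.2727
After the outbound-traffic monitor='normal': P(compromised) = 0.2·0.2727 / (0.2·0.2727 + 0.4·0.7273) ≈ 0.1579
After the IDS='quiet': P(compromised) = 0.3·0.1579 / (0.3·0.1579 + 0.6·0.8421) ≈ 0.0857

0.0857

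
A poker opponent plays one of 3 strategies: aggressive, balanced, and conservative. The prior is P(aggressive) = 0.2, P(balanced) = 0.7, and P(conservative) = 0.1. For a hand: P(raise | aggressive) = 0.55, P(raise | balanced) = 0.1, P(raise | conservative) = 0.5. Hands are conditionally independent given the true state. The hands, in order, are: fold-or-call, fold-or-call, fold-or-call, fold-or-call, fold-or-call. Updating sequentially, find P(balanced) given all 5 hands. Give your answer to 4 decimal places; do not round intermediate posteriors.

0.9838

After 'fold-or-call': normaliser = 0.45·0.2000 + 0.9·0.7000 + 0.5·0.1000; P(aggressive) ≈ 0.1169, P(balanced) ≈ 0.8182, P(conservative) ≈ 0.0649
After 'fold-or-call': normaliser = 0.45·0.1169 + 0.9·0.8182 + 0.5·0.0649; P(aggressive) ≈ 0.0640, P(balanced) ≈ 0.8964, P(conservative) ≈ 0.0395
After 'fold-or-call': normaliser = 0.45·0.0640 + 0.9·0.8964 + 0.5·0.0395; P(aggressive) ≈ 0.0337, P(balanced) ≈ 0.9432, P(conservative) ≈ 0.0231
After 'fold-or-call': normaliser = 0.45·0.0337 + 0.9·0.9432 + 0.5·0.0231; P(aggressive) ≈ 0.0173, P(balanced) ≈ 0.9695, P(conservative) ≈ 0.0132
After 'fold-or-call': normaliser = 0.45·0.0173 + 0.9·0.9695 + 0.5·0.0132; P(aggressive) ≈ 0.0088, P(balanced) ≈ 0.9838, P(conservative) ≈ 0.0074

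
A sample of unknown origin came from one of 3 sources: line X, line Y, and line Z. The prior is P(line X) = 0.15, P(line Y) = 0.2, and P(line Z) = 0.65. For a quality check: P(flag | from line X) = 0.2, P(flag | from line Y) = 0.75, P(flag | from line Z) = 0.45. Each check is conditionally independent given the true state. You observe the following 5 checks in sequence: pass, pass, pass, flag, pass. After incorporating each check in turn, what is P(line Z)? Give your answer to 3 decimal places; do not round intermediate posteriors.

0.675

After 'pass': normaliser = 0.8·0.1500 + 0.25·0.2000 + 0.55·0.6500; P(line X) ≈ 0.2275, P(line Y) ≈ 0.0948, P(line Z) ≈ 0.6777
After 'pass': normaliser = 0.8·0.2275 + 0.25·0.0948 + 0.55·0.6777; P(line X) ≈ 0.3146, P(line Y) ≈ 0.0410, P(line Z) ≈ 0.6444
After 'pass': normaliser = 0.8·0.3146 + 0.25·0.0410 + 0.55·0.6444; P(line X) ≈ 0.4084, P(line Y) ≈ 0.0166, P(line Z) ≈ 0.5750
After 'flag': normaliser = 0.2·0.4084 + 0.75·0.0166 + 0.45·0.5750; P(line X) ≈ 0.2314, P(line Y) ≈ 0.0353, P(line Z) ≈ 0.7333
After 'pass': normaliser = 0.8·0.2314 + 0.25·0.0353 + 0.55·0.7333; P(line X) ≈ 0.3100, P(line Y) ≈ 0.0148, P(line Z) ≈ 0.6752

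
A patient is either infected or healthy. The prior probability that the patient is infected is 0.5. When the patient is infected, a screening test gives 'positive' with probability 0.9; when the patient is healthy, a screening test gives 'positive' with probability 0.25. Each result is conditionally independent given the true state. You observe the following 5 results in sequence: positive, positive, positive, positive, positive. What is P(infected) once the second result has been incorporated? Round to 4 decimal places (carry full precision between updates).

After 'positive': P(infected) = 0.9·0.5000 / (0.9·0.5000 + 0.25·0.5000) ≈ 0.7826
After 'positive': P(infected) = 0.9·0.7826 / (0.9·0.7826 + 0.25·0.2174) ≈ 0.9284

0.9284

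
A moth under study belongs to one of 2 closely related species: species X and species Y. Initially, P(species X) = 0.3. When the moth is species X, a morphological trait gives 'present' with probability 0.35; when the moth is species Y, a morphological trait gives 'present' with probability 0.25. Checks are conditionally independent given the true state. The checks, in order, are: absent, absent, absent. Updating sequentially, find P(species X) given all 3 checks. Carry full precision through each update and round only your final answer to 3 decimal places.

Each posterior becomes the prior for the next update.
After 'absent': P(species X) = 0.65·0.3000 / (0.65·0.3000 + 0.75·0.7000) ≈ 0.2708
After 'absent': P(species X) = 0.65·0.2708 / (0.65·0.2708 + 0.75·0.7292) ≈ 0.2435
After 'absent': P(species X) = 0.65·0.2435 / (0.65·0.2435 + 0.75·0.7565) ≈ 0.2181

0.218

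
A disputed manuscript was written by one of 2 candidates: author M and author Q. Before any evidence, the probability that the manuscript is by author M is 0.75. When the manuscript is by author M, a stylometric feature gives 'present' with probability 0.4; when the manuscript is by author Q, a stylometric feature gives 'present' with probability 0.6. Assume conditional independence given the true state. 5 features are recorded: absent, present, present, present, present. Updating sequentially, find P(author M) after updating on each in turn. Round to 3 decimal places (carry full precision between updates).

After 'absent': P(author M) = 0.6·0.7500 / (0.6·0.7500 + 0.4·0.2500) ≈ 0.8182
After 'present': P(author M) = 0.4·0.8182 / (0.4·0.8182 + 0.6·0.1818) ≈ 0.7500
After 'present': P(author M) = 0.4·0.7500 / (0.4·0.7500 + 0.6·0.2500) ≈ 0.6667
After 'present': P(author M) = 0.4·0.6667 / (0.4·0.6667 + 0.6·0.3333) ≈ 0.5714
After 'present': P(author M) = 0.4·0.5714 / (0.4·0.5714 + 0.6·0.4286) ≈ 0.4706

0.471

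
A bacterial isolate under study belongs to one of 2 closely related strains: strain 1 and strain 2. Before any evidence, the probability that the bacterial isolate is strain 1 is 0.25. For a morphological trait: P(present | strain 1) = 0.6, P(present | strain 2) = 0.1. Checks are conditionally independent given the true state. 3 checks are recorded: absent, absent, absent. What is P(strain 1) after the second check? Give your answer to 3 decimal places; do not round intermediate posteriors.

0.062

After 'absent': P(strain 1) = 0.4·0.2500 / (0.4·0.2500 + 0.9·0.7500) ≈ 0.1290
After 'absent': P(strain 1) = 0.4·0.1290 / (0.4·0.1290 + 0.9·0.8710) ≈ 0.0618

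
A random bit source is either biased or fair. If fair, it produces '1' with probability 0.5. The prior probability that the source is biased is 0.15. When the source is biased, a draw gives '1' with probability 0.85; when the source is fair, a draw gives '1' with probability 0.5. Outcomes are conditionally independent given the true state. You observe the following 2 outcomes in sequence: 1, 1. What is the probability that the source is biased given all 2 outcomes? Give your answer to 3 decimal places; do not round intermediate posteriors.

0.338

After '1': P(biased) = 0.85·0.1500 / (0.85·0.1500 + 0.5·0.8500) ≈ 0.2308
After '1': P(biased) = 0.85·0.2308 / (0.85·0.2308 + 0.5·0.7692) ≈ 0.3377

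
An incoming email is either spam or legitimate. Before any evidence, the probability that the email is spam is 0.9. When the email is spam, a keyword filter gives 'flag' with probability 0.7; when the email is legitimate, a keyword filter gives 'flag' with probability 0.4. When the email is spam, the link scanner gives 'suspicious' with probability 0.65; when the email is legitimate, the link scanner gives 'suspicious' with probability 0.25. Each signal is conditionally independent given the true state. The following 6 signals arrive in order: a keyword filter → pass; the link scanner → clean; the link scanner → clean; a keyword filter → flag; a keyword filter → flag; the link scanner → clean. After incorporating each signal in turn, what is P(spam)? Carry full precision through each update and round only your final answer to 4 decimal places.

After a keyword filter='pass': P(spam) = 0.3·0.9000 / (0.3·0.9000 + 0.6·0.1000) ≈ 0.8182
After the link scanner='clean': P(spam) = 0.35·0.8182 / (0.35·0.8182 + 0.75·0.1818) ≈ 0.6774
After the link scanner='clean': P(spam) = 0.35·0.6774 / (0.35·0.6774 + 0.75·0.3226) ≈ 0.4949
After a keyword filter='flag': P(spam) = 0.7·0.4949 / (0.7·0.4949 + 0.4·0.5051) ≈ 0.6317
After a keyword filter='flag': P(spam) = 0.7·0.6317 / (0.7·0.6317 + 0.4·0.3683) ≈ 0.7501
After the link scanner='clean': P(spam) = 0.35·0.7501 / (0.35·0.7501 + 0.75·0.2499) ≈ 0.5834

0.5834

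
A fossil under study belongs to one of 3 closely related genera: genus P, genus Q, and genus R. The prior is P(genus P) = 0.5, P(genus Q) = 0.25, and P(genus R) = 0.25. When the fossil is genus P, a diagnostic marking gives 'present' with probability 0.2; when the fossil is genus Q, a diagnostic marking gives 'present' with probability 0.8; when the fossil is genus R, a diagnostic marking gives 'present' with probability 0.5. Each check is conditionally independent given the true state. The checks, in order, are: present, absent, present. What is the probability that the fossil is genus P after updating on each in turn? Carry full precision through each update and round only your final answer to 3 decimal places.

0.202

After 'present': normaliser = 0.2·0.5000 + 0.8·0.2500 + 0.5·0.2500; P(genus P) ≈ 0.2353, P(genus Q) ≈ 0.4706, P(genus R) ≈ 0.2941
After 'absent': normaliser = 0.8·0.2353 + 0.2·0.4706 + 0.5·0.2941; P(genus P) ≈ 0.4384, P(genus Q) ≈ 0.2192, P(genus R) ≈ 0.3425
After 'present': normaliser = 0.2·0.4384 + 0.8·0.2192 + 0.5·0.3425; P(genus P) ≈ 0.2019, P(genus Q) ≈ 0.4038, P(genus R) ≈ 0.3943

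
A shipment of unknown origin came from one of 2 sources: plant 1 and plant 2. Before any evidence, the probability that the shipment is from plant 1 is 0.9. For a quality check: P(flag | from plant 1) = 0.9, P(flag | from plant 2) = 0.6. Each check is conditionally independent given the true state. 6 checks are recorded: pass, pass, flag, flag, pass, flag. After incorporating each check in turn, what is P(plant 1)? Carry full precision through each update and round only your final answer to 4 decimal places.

After 'pass': P(plant 1) = 0.1·0.9000 / (0.1·0.9000 + 0.4·0.1000) ≈ 0.6923
After 'pass': P(plant 1) = 0.1·0.6923 / (0.1·0.6923 + 0.4·0.3077) ≈ 0.3600
After 'flag': P(plant 1) = 0.9·0.3600 / (0.9·0.3600 + 0.6·0.6400) ≈ 0.4576
After 'flag': P(plant 1) = 0.9·0.4576 / (0.9·0.4576 + 0.6·0.5424) ≈ 0.5586
After 'pass': P(plant 1) = 0.1·0.5586 / (0.1·0.5586 + 0.4·0.4414) ≈ 0.2404
After 'flag': P(plant 1) = 0.9·0.2404 / (0.9·0.2404 + 0.6·0.7596) ≈ 0.3219

0.3219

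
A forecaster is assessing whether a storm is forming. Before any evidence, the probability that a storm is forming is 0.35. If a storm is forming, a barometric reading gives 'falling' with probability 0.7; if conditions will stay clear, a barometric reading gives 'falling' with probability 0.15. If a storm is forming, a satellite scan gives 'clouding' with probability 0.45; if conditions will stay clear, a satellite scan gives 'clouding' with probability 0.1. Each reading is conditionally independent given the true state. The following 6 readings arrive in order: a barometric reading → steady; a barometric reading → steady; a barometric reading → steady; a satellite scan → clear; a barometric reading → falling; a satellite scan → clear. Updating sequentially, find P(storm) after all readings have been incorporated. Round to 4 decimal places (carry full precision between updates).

0.0396

Each posterior becomes the prior for the next update.
After a barometric reading='steady': P(storm) = 0.3·0.3500 / (0.3·0.3500 + 0.85·0.6500) ≈ 0.1597
After a barometric reading='steady': P(storm) = 0.3·0.1597 / (0.3·0.1597 + 0.85·0.8403) ≈ 0.0629
After a barometric reading='steady': P(storm) = 0.3·0.0629 / (0.3·0.0629 + 0.85·0.9371) ≈ 0.0231
After a satellite scan='clear': P(storm) = 0.55·0.0231 / (0.55·0.0231 + 0.9·0.9769) ≈ 0.0143
After a barometric reading='falling': P(storm) = 0.7·0.0143 / (0.7·0.0143 + 0.15·0.9857) ≈ 0.0632
After a satellite scan='clear': P(storm) = 0.55·0.0632 / (0.55·0.0632 + 0.9·0.9368) ≈ 0.0396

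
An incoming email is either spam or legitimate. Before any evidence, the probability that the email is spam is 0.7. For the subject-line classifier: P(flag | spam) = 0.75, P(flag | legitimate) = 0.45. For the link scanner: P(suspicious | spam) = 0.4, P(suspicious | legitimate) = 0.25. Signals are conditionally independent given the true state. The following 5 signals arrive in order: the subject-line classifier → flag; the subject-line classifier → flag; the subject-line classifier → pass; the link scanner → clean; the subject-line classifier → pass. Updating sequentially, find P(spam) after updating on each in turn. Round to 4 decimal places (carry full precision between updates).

0.5172

Each posterior becomes the prior for the next update.
After the subject-line classifier='flag': P(spam) = 0.75·0.7000 / (0.75·0.7000 + 0.45·0.3000) ≈ 0.7955
After the subject-line classifier='flag': P(spam) = 0.75·0.7955 / (0.75·0.7955 + 0.45·0.2045) ≈ 0.8663
After the subject-line classifier='pass': P(spam) = 0.25·0.8663 / (0.25·0.8663 + 0.55·0.1337) ≈ 0.7466
After the link scanner='clean': P(spam) = 0.6·0.7466 / (0.6·0.7466 + 0.75·0.2534) ≈ 0.7021
After the subject-line classifier='pass': P(spam) = 0.25·0.7021 / (0.25·0.7021 + 0.55·0.2979) ≈ 0.5172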